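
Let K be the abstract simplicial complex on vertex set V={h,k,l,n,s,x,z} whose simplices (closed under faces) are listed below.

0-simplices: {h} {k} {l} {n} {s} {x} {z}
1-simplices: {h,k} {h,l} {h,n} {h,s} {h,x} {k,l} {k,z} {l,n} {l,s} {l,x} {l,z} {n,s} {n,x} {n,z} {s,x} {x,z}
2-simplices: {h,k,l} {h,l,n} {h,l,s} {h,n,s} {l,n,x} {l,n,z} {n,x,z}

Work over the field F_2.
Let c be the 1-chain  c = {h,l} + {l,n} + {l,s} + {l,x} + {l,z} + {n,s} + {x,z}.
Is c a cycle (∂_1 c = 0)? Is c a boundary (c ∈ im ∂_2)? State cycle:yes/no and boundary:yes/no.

cycle:no boundary:no

n_0=7 n_1=16 n_2=7  [Z2]
∂1: piv[hk,hl,hn,hs,hx,kz] rk=6  ker:kl,ln,ls,lx,lz,ns,nx,nz,sx,xz
∂2: piv[hkl,hln,hls,hns,lnx,lnz,nxz] rk=7
∂1c = {h} + {l}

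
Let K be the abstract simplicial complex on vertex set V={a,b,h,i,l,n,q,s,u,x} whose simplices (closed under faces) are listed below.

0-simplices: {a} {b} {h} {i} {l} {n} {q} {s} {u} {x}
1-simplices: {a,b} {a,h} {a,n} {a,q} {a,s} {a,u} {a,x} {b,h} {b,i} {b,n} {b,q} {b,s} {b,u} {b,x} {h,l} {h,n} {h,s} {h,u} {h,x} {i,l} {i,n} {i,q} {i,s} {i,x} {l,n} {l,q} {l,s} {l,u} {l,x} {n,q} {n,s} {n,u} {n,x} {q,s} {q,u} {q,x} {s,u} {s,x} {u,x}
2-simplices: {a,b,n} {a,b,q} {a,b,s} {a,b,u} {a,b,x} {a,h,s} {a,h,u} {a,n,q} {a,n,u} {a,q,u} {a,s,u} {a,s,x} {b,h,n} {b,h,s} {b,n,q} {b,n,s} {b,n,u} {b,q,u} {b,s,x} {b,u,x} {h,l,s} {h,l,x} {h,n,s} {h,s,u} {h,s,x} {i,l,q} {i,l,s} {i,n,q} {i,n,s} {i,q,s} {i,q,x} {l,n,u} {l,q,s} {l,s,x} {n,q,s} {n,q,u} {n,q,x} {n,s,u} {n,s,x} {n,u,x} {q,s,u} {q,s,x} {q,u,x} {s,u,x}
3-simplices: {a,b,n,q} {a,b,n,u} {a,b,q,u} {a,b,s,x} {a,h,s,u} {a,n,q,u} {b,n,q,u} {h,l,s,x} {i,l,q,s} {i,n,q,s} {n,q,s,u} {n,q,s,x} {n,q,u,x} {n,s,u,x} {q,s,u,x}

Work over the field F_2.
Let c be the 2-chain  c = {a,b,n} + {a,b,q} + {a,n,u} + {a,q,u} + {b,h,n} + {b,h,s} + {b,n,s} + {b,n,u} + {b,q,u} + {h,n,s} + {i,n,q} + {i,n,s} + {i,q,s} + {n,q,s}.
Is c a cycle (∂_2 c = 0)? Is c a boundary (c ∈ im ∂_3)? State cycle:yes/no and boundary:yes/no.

n_0=10 n_1=39 n_2=44 n_3=15  [Z2]
∂1: piv[ab,ah,an,aq,as,au,ax,bi,hl] rk=9  ker:bh,bn,bq,bs,bu,bx,hn,hs,hu,hx,il,in,iq,is,ix,ln,lq,ls,lu,lx,nq,ns,nu,nx,qs,qu,qx,su,sx,ux
∂2: piv[abn,abq,abs,abu,abx,ahs,ahu,anq,anu,aqu,asu,asx,bhn,bhs,bns,bux,hls,hlx,hsx,ilq,ils,inq,ins,iqs,iqx,lnu,nqx,nsx] rk=28  ker:bnq,bnu,bqu,bsx,hns,hsu,lqs,lsx,nqs,nqu,nsu,nux,qsu,qsx,qux,sux
∂3: piv[abnq,abnu,abqu,absx,ahsu,anqu,hlsx,ilqs,inqs,nqsu,nqsx,nqux,nsux] rk=13  ker:bnqu,qsux
∂2c = 0
c vs im∂3: residual ≠ 0 ⇒ not boundary

cycle:yes boundary:no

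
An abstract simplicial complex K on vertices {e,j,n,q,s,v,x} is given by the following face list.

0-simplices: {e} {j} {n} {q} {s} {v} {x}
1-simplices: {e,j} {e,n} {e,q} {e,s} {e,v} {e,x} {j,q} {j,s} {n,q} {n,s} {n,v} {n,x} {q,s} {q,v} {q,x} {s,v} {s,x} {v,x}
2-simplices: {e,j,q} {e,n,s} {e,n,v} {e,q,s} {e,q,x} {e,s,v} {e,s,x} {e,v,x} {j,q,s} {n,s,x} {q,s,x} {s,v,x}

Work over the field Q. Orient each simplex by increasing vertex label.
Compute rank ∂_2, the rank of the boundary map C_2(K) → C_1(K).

n_0=7 n_1=18 n_2=12  [Q]
∂1: piv[ej,en,eq,es,ev,ex] rk=6  ker:jq,js,nq,ns,nv,nx,qs,qv,qx,sv,sx,vx
∂2: piv[ejq,ens,env,eqs,eqx,esv,esx,evx,jqs,nsx] rk=10  ker:qsx,svx
rk∂_2=10

rank∂_2=10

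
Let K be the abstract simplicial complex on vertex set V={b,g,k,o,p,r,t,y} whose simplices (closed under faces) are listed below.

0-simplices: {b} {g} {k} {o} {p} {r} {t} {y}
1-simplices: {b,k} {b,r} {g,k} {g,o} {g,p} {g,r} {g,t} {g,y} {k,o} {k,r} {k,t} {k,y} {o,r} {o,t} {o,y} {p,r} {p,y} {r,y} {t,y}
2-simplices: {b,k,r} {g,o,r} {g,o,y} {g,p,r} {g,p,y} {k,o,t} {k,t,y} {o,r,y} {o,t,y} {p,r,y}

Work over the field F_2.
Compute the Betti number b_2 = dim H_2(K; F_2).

n_0=8 n_1=19 n_2=10  [Z2]
∂1: piv[bk,br,gk,go,gp,gt,gy] rk=7  ker:gr,ko,kr,kt,ky,or,ot,oy,pr,py,ry,ty
∂2: piv[bkr,gor,goy,gpr,gpy,kot,kty,ory,oty] rk=9  ker:pry
b_2=(10−9)−0=1

b_2=1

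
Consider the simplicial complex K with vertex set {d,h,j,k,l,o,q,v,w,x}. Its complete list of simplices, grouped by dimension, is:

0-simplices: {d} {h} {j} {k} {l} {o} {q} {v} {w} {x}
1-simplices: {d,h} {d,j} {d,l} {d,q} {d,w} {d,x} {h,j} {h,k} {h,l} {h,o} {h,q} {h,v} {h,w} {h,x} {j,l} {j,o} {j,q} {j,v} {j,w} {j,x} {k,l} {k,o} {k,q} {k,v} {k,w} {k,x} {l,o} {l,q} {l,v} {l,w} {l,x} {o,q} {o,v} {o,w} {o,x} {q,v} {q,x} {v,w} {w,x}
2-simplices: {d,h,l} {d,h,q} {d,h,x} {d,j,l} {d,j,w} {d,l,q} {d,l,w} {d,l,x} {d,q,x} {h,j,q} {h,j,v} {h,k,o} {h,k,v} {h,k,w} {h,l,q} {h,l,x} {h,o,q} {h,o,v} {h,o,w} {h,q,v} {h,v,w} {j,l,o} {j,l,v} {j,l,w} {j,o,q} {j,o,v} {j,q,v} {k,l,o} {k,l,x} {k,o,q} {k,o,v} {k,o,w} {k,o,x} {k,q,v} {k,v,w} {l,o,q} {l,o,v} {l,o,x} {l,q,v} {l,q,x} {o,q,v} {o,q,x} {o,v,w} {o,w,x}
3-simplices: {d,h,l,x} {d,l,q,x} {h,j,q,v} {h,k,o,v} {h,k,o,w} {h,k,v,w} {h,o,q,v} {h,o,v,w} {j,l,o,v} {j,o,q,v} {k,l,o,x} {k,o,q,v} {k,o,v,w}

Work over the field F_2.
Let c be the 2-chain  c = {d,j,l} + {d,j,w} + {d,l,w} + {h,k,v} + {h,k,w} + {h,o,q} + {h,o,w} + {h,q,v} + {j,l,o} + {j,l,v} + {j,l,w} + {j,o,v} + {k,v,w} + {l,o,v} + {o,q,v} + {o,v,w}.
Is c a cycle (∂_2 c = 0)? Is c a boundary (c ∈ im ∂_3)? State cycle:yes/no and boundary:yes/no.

cycle:yes boundary:no

n_0=10 n_1=39 n_2=44 n_3=13  [Z2]
∂1: piv[dh,dj,dl,dq,dw,dx,hk,ho,hv] rk=9  ker:hj,hl,hq,hw,hx,jl,jo,jq,jv,jw,jx,kl,ko,kq,kv,kw,kx,lo,lq,lv,lw,lx,oq,ov,ow,ox,qv,qx,vw,wx
∂2: piv[dhl,dhq,dhx,djl,djw,dlq,dlw,dlx,dqx,hjq,hjv,hko,hkv,hkw,hoq,hov,how,hqv,hvw,jlo,jlv,joq,klo,klx,koq,kox,loq,owx] rk=28  ker:hlq,hlx,jlw,jov,jqv,kov,kow,kqv,kvw,lov,lox,lqv,lqx,oqv,oqx,ovw
∂3: piv[dhlx,dlqx,hjqv,hkov,hkow,hkvw,hoqv,hovw,jlov,joqv,klox,koqv] rk=12  ker:kovw
∂2c = 0
c vs im∂3: residual ≠ 0 ⇒ not boundary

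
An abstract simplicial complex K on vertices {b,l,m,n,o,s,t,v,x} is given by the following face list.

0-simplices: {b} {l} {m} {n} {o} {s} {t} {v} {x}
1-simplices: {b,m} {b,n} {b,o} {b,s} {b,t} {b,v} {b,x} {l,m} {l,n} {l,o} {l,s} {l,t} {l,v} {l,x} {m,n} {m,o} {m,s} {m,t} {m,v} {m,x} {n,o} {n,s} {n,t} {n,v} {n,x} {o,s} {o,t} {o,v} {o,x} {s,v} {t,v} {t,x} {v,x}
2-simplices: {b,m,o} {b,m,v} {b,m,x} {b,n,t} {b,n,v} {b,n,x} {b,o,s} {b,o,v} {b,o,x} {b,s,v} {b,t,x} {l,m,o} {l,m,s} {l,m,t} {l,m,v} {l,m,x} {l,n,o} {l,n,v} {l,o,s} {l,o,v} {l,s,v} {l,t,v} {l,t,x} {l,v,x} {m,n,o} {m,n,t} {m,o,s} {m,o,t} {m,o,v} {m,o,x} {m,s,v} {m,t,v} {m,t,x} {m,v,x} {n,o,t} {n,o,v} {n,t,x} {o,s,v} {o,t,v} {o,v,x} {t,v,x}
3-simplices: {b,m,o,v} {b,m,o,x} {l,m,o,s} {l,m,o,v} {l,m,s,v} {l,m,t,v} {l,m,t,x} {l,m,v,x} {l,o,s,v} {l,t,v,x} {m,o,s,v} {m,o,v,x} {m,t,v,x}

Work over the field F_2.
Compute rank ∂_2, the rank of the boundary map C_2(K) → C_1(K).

rank∂_2=24

n_0=9 n_1=33 n_2=41 n_3=13  [Z2]
∂1: piv[bm,bn,bo,bs,bt,bv,bx,lm] rk=8  ker:ln,lo,ls,lt,lv,lx,mn,mo,ms,mt,mv,mx,no,ns,nt,nv,nx,os,ot,ov,ox,sv,tv,tx,vx
∂2: piv[bmo,bmv,bmx,bnt,bnv,bnx,bos,bov,box,bsv,btx,lmo,lms,lmt,lmv,lmx,lno,lnv,los,ltv,ltx,lvx,mno,mot] rk=24  ker:lov,lsv,mnt,mos,mov,mox,msv,mtv,mtx,mvx,not,nov,ntx,osv,otv,ovx,tvx
∂3: piv[bmov,bmox,lmos,lmov,lmsv,lmtv,lmtx,lmvx,losv,ltvx,movx] rk=11  ker:mosv,mtvx
rk∂_2=24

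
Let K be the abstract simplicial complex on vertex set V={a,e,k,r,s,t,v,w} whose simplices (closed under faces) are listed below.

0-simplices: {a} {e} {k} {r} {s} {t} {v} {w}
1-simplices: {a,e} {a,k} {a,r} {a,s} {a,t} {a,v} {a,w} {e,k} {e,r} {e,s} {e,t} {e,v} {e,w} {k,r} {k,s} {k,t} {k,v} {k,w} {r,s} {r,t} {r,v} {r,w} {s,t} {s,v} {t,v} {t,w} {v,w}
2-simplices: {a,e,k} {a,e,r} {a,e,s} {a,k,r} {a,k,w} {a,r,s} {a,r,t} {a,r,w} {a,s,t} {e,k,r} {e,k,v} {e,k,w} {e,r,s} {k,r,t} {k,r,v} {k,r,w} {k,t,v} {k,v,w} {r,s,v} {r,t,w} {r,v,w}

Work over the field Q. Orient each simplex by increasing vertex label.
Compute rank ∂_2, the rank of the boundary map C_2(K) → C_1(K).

rank∂_2=17

n_0=8 n_1=27 n_2=21  [Q]
∂1: piv[ae,ak,ar,as,at,av,aw] rk=7  ker:ek,er,es,et,ev,ew,kr,ks,kt,kv,kw,rs,rt,rv,rw,st,sv,tv,tw,vw
∂2: piv[aek,aer,aes,akr,akw,ars,art,arw,ast,ekv,ekw,krt,krv,ktv,kvw,rsv,rtw] rk=17  ker:ekr,ers,krw,rvw
rk∂_2=17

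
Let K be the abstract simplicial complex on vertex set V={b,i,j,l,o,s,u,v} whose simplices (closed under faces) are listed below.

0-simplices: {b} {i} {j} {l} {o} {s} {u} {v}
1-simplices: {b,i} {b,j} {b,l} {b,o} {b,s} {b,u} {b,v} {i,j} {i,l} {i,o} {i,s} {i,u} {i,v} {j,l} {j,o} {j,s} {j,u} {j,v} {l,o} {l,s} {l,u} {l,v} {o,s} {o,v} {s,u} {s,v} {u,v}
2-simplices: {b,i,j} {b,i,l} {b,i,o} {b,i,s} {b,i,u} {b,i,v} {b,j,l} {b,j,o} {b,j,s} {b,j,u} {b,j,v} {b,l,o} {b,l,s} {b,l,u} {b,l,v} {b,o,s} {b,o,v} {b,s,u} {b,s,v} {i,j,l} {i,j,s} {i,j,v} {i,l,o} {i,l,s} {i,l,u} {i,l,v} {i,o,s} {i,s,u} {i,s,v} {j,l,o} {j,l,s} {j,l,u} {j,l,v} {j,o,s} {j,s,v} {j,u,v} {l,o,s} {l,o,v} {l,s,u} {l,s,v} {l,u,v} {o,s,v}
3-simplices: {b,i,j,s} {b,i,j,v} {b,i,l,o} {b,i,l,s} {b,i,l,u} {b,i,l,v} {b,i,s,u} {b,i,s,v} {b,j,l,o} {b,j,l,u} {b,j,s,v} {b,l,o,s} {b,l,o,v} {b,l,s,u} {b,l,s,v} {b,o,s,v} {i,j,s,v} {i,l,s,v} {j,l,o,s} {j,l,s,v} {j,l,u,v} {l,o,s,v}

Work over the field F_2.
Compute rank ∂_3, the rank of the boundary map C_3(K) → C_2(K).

n_0=8 n_1=27 n_2=42 n_3=22  [Z2]
∂1: piv[bi,bj,bl,bo,bs,bu,bv] rk=7  ker:ij,il,io,is,iu,iv,jl,jo,js,ju,jv,lo,ls,lu,lv,os,ov,su,sv,uv
∂2: piv[bij,bil,bio,bis,biu,biv,bjl,bjo,bjs,bju,bjv,blo,bls,blu,blv,bos,bov,bsu,bsv,juv] rk=20  ker:ijl,ijs,ijv,ilo,ils,ilu,ilv,ios,isu,isv,jlo,jls,jlu,jlv,jos,jsv,los,lov,lsu,lsv,luv,osv
∂3: piv[bijs,bijv,bilo,bils,bilu,bilv,bisu,bisv,bjlo,bjlu,bjsv,blos,blov,blsu,blsv,bosv,jlos,jlsv,jluv] rk=19  ker:ijsv,ilsv,losv
rk∂_3=19

rank∂_3=19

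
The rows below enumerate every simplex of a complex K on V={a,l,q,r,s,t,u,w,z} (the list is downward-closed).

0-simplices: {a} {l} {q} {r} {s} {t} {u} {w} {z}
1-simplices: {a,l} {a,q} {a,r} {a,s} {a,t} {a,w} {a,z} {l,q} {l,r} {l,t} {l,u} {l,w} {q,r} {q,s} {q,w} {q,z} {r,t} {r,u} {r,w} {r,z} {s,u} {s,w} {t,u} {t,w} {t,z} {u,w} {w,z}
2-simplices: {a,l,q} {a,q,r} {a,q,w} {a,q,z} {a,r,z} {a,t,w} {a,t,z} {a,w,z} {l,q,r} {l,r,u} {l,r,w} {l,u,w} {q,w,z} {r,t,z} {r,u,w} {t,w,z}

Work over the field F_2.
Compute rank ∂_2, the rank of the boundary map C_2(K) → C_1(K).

n_0=9 n_1=27 n_2=16  [Z2]
∂1: piv[al,aq,ar,as,at,aw,az,lu] rk=8  ker:lq,lr,lt,lw,qr,qs,qw,qz,rt,ru,rw,rz,su,sw,tu,tw,tz,uw,wz
∂2: piv[alq,aqr,aqw,aqz,arz,atw,atz,awz,lqr,lru,lrw,luw,rtz] rk=13  ker:qwz,ruw,twz
rk∂_2=13

rank∂_2=13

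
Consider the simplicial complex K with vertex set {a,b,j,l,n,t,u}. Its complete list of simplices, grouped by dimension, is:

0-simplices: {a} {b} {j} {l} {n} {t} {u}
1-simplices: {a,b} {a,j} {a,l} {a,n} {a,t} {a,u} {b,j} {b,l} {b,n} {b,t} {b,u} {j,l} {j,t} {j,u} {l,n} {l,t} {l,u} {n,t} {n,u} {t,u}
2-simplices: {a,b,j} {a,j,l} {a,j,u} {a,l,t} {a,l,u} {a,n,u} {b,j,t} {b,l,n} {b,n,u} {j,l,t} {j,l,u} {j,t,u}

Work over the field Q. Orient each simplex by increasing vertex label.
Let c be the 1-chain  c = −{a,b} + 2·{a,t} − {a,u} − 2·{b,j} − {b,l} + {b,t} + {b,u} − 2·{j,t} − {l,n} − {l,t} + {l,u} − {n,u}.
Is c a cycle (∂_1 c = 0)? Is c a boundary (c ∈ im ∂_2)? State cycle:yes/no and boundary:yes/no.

cycle:yes boundary:yes

n_0=7 n_1=20 n_2=12  [Q]
∂1: piv[ab,aj,al,an,at,au] rk=6  ker:bj,bl,bn,bt,bu,jl,jt,ju,ln,lt,lu,nt,nu,tu
∂2: piv[abj,ajl,aju,alt,alu,anu,bjt,bln,bnu,jlt,jtu] rk=11  ker:jlu
∂1c = 0
c vs im∂2: reduces to 0 ⇒ boundary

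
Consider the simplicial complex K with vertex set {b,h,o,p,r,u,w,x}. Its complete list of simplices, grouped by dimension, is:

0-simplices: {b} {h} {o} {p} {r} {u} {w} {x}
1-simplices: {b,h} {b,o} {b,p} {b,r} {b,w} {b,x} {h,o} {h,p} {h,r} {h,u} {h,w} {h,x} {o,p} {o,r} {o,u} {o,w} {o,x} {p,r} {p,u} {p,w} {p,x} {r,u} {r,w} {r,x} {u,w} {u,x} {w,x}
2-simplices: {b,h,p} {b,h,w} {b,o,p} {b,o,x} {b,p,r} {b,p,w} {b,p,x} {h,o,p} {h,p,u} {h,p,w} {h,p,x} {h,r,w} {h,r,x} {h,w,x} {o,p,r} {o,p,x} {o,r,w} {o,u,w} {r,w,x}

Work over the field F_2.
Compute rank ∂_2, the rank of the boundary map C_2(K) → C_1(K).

rank∂_2=16

n_0=8 n_1=27 n_2=19  [Z2]
∂1: piv[bh,bo,bp,br,bw,bx,hu] rk=7  ker:ho,hp,hr,hw,hx,op,or,ou,ow,ox,pr,pu,pw,px,ru,rw,rx,uw,ux,wx
∂2: piv[bhp,bhw,bop,box,bpr,bpw,bpx,hop,hpu,hpx,hrw,hrx,hwx,opr,orw,ouw] rk=16  ker:hpw,opx,rwx
rk∂_2=16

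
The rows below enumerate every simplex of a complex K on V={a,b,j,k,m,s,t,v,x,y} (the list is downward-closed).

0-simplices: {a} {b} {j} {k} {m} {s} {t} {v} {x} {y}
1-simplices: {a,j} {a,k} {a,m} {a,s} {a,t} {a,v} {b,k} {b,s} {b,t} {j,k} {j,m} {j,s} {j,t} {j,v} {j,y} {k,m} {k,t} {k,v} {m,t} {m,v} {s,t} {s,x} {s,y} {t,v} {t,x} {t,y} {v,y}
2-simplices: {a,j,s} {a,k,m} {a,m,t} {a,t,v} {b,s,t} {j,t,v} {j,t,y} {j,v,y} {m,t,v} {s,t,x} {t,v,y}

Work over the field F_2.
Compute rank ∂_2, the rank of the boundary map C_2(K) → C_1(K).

rank∂_2=10

n_0=10 n_1=27 n_2=11  [Z2]
∂1: piv[aj,ak,am,as,at,av,bk,jy,sx] rk=9  ker:bs,bt,jk,jm,js,jt,jv,km,kt,kv,mt,mv,st,sy,tv,tx,ty,vy
∂2: piv[ajs,akm,amt,atv,bst,jtv,jty,jvy,mtv,stx] rk=10  ker:tvy
rk∂_2=10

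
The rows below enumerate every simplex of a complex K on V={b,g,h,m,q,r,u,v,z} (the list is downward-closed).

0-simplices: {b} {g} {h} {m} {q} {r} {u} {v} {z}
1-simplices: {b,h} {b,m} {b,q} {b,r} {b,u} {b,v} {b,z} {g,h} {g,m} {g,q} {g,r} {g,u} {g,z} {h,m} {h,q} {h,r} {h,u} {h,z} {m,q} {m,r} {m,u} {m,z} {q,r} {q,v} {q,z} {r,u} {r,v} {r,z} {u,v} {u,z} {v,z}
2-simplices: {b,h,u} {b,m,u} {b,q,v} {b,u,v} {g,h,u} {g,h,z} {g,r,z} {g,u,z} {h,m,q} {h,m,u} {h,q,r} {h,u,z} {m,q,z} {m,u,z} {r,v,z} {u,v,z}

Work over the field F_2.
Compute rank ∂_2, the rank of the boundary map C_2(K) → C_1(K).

rank∂_2=15

n_0=9 n_1=31 n_2=16  [Z2]
∂1: piv[bh,bm,bq,br,bu,bv,bz,gh] rk=8  ker:gm,gq,gr,gu,gz,hm,hq,hr,hu,hz,mq,mr,mu,mz,qr,qv,qz,ru,rv,rz,uv,uz,vz
∂2: piv[bhu,bmu,bqv,buv,ghu,ghz,grz,guz,hmq,hmu,hqr,mqz,muz,rvz,uvz] rk=15  ker:huz
rk∂_2=15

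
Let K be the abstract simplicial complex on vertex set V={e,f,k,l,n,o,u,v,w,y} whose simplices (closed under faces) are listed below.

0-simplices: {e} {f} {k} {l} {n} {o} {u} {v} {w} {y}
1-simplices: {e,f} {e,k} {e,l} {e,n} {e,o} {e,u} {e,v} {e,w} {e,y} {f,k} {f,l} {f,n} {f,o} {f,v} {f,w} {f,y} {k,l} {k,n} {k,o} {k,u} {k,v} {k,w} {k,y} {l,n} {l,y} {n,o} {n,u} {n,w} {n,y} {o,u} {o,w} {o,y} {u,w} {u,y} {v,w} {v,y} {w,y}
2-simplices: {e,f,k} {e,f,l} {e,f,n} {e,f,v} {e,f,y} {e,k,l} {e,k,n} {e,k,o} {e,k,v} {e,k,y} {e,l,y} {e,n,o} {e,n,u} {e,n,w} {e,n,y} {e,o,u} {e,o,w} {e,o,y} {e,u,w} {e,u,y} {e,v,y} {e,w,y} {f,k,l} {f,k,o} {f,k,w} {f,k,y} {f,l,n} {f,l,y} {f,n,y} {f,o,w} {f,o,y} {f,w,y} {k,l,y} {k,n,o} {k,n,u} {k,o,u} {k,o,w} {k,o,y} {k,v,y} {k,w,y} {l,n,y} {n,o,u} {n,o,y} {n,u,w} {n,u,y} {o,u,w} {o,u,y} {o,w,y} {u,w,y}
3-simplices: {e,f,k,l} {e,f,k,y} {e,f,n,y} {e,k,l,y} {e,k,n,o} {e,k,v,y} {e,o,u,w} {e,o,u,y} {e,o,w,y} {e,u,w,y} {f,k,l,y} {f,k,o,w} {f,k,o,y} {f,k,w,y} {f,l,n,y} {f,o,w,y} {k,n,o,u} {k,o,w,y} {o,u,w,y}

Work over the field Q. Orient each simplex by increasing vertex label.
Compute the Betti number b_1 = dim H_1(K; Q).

b_1=1

n_0=10 n_1=37 n_2=49 n_3=19  [Q]
∂1: piv[ef,ek,el,en,eo,eu,ev,ew,ey] rk=9  ker:fk,fl,fn,fo,fv,fw,fy,kl,kn,ko,ku,kv,kw,ky,ln,ly,no,nu,nw,ny,ou,ow,oy,uw,uy,vw,vy,wy
∂2: piv[efk,efl,efn,efv,efy,ekl,ekn,eko,ekv,eky,ely,eno,enu,enw,eny,eou,eow,eoy,euw,euy,evy,ewy,fko,fkw,fln,fow,knu] rk=27  ker:fkl,fky,fly,fny,foy,fwy,kly,kno,kou,kow,koy,kvy,kwy,lny,nou,noy,nuw,nuy,ouw,ouy,owy,uwy
∂3: piv[efkl,efky,efny,ekly,ekno,ekvy,eouw,eouy,eowy,euwy,fkly,fkow,fkoy,fkwy,flny,fowy,knou] rk=17  ker:kowy,ouwy
b_1=(37−9)−27=1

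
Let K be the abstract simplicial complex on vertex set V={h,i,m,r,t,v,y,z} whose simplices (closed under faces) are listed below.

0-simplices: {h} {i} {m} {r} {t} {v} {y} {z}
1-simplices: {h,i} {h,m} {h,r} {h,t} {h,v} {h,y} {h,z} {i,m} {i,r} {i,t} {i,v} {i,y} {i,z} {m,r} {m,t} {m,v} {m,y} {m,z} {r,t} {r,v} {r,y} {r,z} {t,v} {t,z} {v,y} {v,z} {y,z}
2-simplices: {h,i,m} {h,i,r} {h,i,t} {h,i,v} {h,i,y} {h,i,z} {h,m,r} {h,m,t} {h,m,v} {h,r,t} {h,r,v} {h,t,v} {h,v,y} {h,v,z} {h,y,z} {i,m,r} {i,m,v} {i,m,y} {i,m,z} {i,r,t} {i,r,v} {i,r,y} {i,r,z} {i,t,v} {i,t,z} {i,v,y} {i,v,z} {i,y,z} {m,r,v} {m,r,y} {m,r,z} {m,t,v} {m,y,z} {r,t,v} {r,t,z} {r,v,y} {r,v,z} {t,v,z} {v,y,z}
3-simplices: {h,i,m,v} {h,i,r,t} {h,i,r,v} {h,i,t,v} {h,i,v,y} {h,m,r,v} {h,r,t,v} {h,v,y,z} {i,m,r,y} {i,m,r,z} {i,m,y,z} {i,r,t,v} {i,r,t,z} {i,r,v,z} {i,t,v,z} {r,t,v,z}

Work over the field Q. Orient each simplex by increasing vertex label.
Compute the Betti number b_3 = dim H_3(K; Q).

n_0=8 n_1=27 n_2=39 n_3=16  [Q]
∂1: piv[hi,hm,hr,ht,hv,hy,hz] rk=7  ker:im,ir,it,iv,iy,iz,mr,mt,mv,my,mz,rt,rv,ry,rz,tv,tz,vy,vz,yz
∂2: piv[him,hir,hit,hiv,hiy,hiz,hmr,hmt,hmv,hrt,hrv,htv,hvy,hvz,hyz,imy,imz,iry,irz,itz] rk=20  ker:imr,imv,irt,irv,itv,ivy,ivz,iyz,mrv,mry,mrz,mtv,myz,rtv,rtz,rvy,rvz,tvz,vyz
∂3: piv[himv,hirt,hirv,hitv,hivy,hmrv,hrtv,hvyz,imry,imrz,imyz,irtz,irvz,itvz] rk=14  ker:irtv,rtvz
b_3=(16−14)−0=2

b_3=2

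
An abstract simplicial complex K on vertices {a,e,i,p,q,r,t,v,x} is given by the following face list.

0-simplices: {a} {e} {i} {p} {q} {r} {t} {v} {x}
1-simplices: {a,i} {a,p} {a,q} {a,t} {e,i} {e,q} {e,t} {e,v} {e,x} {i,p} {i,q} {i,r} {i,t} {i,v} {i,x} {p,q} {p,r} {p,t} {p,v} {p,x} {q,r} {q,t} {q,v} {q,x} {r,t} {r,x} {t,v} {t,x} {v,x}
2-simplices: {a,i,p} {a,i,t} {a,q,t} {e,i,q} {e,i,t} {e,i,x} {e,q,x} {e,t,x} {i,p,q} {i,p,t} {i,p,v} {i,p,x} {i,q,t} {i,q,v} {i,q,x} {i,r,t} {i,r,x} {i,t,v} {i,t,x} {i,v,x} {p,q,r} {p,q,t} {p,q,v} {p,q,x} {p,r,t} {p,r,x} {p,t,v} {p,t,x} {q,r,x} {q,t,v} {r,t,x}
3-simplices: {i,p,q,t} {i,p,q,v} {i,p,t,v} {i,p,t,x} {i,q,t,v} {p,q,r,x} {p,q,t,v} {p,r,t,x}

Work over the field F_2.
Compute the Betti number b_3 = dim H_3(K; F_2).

b_3=1

n_0=9 n_1=29 n_2=31 n_3=8  [Z2]
∂1: piv[ai,ap,aq,at,ei,ev,ex,ir] rk=8  ker:eq,et,ip,iq,it,iv,ix,pq,pr,pt,pv,px,qr,qt,qv,qx,rt,rx,tv,tx,vx
∂2: piv[aip,ait,aqt,eiq,eit,eix,eqx,etx,ipq,ipt,ipv,ipx,iqt,iqv,irt,irx,itv,ivx,pqr,prt] rk=20  ker:iqx,itx,pqt,pqv,pqx,prx,ptv,ptx,qrx,qtv,rtx
∂3: piv[ipqt,ipqv,iptv,iptx,iqtv,pqrx,prtx] rk=7  ker:pqtv
b_3=(8−7)−0=1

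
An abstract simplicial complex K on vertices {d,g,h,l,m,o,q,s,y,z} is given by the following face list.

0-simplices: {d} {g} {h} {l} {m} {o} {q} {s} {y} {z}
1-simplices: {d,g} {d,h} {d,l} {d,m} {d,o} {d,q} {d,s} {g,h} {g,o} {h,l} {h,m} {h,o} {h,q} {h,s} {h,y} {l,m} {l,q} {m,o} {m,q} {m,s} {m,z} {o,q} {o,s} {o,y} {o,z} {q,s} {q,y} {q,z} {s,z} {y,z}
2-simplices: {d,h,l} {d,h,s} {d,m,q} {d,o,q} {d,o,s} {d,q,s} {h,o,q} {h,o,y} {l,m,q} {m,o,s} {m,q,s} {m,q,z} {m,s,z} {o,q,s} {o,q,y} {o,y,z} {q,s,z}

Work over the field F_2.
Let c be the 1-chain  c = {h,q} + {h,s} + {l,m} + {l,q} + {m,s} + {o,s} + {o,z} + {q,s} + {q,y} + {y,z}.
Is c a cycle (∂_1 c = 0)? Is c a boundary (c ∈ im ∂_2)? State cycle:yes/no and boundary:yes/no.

cycle:yes boundary:no

n_0=10 n_1=30 n_2=17  [Z2]
∂1: piv[dg,dh,dl,dm,do,dq,ds,hy,mz] rk=9  ker:gh,go,hl,hm,ho,hq,hs,lm,lq,mo,mq,ms,oq,os,oy,oz,qs,qy,qz,sz,yz
∂2: piv[dhl,dhs,dmq,doq,dos,dqs,hoq,hoy,lmq,mos,mqs,mqz,msz,oqy,oyz] rk=15  ker:oqs,qsz
∂1c = 0
c vs im∂2: residual ≠ 0 ⇒ not boundary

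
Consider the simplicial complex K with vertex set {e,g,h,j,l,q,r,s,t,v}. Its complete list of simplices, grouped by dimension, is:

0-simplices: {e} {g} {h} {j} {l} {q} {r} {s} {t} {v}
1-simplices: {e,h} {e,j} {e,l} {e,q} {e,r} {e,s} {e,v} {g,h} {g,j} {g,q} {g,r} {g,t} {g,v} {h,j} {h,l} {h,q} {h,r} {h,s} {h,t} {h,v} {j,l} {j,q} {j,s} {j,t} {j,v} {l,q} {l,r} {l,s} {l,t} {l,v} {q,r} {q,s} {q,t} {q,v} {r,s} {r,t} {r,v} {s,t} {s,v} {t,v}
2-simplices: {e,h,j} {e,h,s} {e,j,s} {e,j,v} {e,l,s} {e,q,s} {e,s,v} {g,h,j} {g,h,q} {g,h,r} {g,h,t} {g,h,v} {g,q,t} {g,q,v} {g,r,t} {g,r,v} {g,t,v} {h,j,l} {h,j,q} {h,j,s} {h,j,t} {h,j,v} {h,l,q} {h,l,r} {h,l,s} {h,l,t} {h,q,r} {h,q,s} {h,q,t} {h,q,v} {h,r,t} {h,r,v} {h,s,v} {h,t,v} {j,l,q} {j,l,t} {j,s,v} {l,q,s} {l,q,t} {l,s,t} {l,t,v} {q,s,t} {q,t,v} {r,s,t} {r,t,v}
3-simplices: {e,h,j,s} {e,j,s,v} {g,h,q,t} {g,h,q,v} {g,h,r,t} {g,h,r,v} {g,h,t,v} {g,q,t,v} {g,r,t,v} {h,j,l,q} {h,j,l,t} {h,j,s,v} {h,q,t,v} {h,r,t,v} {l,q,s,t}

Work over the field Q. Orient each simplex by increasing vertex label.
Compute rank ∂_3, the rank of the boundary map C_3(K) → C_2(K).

rank∂_3=13

n_0=10 n_1=40 n_2=45 n_3=15  [Q]
∂1: piv[eh,ej,el,eq,er,es,ev,gh,gt] rk=9  ker:gj,gq,gr,gv,hj,hl,hq,hr,hs,ht,hv,jl,jq,js,jt,jv,lq,lr,ls,lt,lv,qr,qs,qt,qv,rs,rt,rv,st,sv,tv
∂2: piv[ehj,ehs,ejs,ejv,els,eqs,esv,ghj,ghq,ghr,ght,ghv,gqt,gqv,grt,grv,gtv,hjl,hjq,hjt,hjv,hlq,hlr,hls,hlt,hqr,hqs,lst,ltv,rst] rk=30  ker:hjs,hqt,hqv,hrt,hrv,hsv,htv,jlq,jlt,jsv,lqs,lqt,qst,qtv,rtv
∂3: piv[ehjs,ejsv,ghqt,ghqv,ghrt,ghrv,ghtv,gqtv,grtv,hjlq,hjlt,hjsv,lqst] rk=13  ker:hqtv,hrtv
rk∂_3=13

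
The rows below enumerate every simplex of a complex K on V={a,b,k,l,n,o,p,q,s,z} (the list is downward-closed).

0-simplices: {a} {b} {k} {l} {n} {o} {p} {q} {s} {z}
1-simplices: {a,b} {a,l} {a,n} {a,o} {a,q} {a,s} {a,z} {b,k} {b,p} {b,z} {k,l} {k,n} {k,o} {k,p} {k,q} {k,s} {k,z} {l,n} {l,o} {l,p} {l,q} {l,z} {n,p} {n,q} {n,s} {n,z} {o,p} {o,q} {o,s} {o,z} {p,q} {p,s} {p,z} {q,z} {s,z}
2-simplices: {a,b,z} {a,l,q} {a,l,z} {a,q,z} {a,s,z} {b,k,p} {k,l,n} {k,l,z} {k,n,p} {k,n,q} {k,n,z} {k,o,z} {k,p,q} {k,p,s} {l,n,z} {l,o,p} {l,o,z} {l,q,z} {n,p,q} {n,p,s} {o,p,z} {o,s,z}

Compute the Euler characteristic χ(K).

χ(K)=-3

n_0=10 n_1=35 n_2=22
χ=+10−35+22=-3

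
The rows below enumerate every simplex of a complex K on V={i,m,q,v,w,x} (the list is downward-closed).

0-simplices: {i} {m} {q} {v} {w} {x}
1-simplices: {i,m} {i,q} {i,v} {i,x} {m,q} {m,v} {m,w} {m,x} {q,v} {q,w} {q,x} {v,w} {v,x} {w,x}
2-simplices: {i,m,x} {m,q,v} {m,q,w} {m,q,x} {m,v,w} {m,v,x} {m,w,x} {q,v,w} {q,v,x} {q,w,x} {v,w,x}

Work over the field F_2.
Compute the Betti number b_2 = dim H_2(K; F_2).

b_2=4

n_0=6 n_1=14 n_2=11  [Z2]
∂1: piv[im,iq,iv,ix,mw] rk=5  ker:mq,mv,mx,qv,qw,qx,vw,vx,wx
∂2: piv[imx,mqv,mqw,mqx,mvw,mvx,mwx] rk=7  ker:qvw,qvx,qwx,vwx
b_2=(11−7)−0=4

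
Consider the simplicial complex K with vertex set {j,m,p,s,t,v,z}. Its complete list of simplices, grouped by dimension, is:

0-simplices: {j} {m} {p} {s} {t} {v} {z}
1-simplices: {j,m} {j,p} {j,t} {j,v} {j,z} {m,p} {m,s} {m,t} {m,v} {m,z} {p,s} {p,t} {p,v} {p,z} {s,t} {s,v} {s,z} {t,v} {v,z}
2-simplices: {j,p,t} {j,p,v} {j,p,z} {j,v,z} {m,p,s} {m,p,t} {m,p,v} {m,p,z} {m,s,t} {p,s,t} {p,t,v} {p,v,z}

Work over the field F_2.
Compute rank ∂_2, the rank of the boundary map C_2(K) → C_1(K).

n_0=7 n_1=19 n_2=12  [Z2]
∂1: piv[jm,jp,jt,jv,jz,ms] rk=6  ker:mp,mt,mv,mz,ps,pt,pv,pz,st,sv,sz,tv,vz
∂2: piv[jpt,jpv,jpz,jvz,mps,mpt,mpv,mpz,mst,ptv] rk=10  ker:pst,pvz
rk∂_2=10

rank∂_2=10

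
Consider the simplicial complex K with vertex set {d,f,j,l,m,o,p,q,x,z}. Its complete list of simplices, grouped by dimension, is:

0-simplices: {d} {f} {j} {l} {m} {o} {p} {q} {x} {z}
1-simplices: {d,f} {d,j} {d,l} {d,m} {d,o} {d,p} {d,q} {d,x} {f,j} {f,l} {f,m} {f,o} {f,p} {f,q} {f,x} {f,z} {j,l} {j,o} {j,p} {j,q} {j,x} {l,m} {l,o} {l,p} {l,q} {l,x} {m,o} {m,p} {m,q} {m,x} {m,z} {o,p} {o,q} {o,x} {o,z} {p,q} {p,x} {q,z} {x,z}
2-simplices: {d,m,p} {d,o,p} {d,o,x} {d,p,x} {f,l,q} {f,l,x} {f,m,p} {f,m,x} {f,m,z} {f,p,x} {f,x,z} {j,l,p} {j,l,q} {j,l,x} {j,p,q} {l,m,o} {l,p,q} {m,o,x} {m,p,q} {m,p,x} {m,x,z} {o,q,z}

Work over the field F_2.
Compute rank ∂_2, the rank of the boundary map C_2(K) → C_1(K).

n_0=10 n_1=39 n_2=22  [Z2]
∂1: piv[df,dj,dl,dm,do,dp,dq,dx,fz] rk=9  ker:fj,fl,fm,fo,fp,fq,fx,jl,jo,jp,jq,jx,lm,lo,lp,lq,lx,mo,mp,mq,mx,mz,op,oq,ox,oz,pq,px,qz,xz
∂2: piv[dmp,dop,dox,dpx,flq,flx,fmp,fmx,fmz,fpx,fxz,jlp,jlq,jlx,jpq,lmo,mox,mpq,oqz] rk=19  ker:lpq,mpx,mxz
rk∂_2=19

rank∂_2=19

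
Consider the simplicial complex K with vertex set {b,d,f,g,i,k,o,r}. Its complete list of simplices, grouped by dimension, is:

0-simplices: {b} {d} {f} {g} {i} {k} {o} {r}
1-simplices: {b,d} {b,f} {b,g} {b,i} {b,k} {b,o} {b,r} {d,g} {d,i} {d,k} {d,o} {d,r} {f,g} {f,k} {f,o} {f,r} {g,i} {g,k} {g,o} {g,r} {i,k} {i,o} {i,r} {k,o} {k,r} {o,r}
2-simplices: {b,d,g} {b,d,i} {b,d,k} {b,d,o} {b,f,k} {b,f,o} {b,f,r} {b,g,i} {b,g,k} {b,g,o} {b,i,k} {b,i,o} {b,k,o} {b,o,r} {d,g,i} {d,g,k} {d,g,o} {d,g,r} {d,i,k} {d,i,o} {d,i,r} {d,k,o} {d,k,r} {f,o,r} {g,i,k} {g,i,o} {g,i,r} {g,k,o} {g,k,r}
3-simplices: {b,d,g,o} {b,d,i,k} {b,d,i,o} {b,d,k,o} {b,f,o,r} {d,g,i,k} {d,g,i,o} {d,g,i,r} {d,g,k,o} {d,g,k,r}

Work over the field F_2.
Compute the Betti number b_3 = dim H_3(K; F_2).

n_0=8 n_1=26 n_2=29 n_3=10  [Z2]
∂1: piv[bd,bf,bg,bi,bk,bo,br] rk=7  ker:dg,di,dk,do,dr,fg,fk,fo,fr,gi,gk,go,gr,ik,io,ir,ko,kr,or
∂2: piv[bdg,bdi,bdk,bdo,bfk,bfo,bfr,bgi,bgk,bgo,bik,bio,bko,bor,dgr,dir,dkr] rk=17  ker:dgi,dgk,dgo,dik,dio,dko,for,gik,gio,gir,gko,gkr
∂3: piv[bdgo,bdik,bdio,bdko,bfor,dgik,dgio,dgir,dgko,dgkr] rk=10
b_3=(10−10)−0=0

b_3=0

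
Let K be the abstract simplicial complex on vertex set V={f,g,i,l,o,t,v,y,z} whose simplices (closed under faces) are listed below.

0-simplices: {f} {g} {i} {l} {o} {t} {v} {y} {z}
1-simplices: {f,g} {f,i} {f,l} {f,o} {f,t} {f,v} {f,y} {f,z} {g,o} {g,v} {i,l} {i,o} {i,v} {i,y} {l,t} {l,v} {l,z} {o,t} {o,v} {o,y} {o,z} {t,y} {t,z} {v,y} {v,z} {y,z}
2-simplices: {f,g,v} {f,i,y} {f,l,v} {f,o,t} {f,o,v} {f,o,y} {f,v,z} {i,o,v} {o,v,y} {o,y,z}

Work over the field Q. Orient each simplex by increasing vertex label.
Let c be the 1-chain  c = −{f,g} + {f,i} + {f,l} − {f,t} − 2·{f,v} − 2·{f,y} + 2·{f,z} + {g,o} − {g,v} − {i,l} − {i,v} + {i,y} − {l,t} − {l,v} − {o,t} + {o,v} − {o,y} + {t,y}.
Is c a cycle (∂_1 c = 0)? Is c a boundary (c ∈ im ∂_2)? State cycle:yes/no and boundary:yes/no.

cycle:no boundary:no

n_0=9 n_1=26 n_2=10  [Q]
∂1: piv[fg,fi,fl,fo,ft,fv,fy,fz] rk=8  ker:go,gv,il,io,iv,iy,lt,lv,lz,ot,ov,oy,oz,ty,tz,vy,vz,yz
∂2: piv[fgv,fiy,flv,fot,fov,foy,fvz,iov,ovy,oyz] rk=10
∂1c = 2·{f} − {g} + 2·{i} + 2·{l} + 2·{o} − 4·{t} − 4·{v} − {y} + 2·{z}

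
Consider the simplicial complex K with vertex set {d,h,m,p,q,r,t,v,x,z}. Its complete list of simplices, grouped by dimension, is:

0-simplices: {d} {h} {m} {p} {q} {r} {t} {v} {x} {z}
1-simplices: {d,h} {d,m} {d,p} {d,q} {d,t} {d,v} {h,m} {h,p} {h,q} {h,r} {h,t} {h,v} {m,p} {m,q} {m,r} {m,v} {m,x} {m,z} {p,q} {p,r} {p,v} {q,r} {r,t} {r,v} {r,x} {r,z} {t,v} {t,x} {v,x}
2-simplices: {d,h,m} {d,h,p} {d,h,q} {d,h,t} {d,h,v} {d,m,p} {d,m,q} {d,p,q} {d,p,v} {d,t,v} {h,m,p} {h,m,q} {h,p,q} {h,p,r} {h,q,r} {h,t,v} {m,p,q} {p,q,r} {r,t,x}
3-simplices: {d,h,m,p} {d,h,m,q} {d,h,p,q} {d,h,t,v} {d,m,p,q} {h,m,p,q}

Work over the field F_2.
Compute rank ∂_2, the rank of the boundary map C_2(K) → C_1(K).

rank∂_2=13

n_0=10 n_1=29 n_2=19 n_3=6  [Z2]
∂1: piv[dh,dm,dp,dq,dt,dv,hr,mx,mz] rk=9  ker:hm,hp,hq,ht,hv,mp,mq,mr,mv,pq,pr,pv,qr,rt,rv,rx,rz,tv,tx,vx
∂2: piv[dhm,dhp,dhq,dht,dhv,dmp,dmq,dpq,dpv,dtv,hpr,hqr,rtx] rk=13  ker:hmp,hmq,hpq,htv,mpq,pqr
∂3: piv[dhmp,dhmq,dhpq,dhtv,dmpq] rk=5  ker:hmpq
rk∂_2=13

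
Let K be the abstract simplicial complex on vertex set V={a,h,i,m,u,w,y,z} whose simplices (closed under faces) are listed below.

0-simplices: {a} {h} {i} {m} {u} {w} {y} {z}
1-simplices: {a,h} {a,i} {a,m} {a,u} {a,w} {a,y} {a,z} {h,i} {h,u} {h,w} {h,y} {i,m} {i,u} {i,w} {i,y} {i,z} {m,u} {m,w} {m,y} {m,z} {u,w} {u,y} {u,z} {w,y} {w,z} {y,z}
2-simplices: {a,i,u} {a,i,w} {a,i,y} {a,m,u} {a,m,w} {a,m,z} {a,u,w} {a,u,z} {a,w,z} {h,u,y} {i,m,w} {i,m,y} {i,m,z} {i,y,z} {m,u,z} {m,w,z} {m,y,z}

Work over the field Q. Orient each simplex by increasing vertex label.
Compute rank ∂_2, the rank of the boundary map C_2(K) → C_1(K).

n_0=8 n_1=26 n_2=17  [Q]
∂1: piv[ah,ai,am,au,aw,ay,az] rk=7  ker:hi,hu,hw,hy,im,iu,iw,iy,iz,mu,mw,my,mz,uw,uy,uz,wy,wz,yz
∂2: piv[aiu,aiw,aiy,amu,amw,amz,auw,auz,awz,huy,imw,imy,imz,iyz] rk=14  ker:muz,mwz,myz
rk∂_2=14

rank∂_2=14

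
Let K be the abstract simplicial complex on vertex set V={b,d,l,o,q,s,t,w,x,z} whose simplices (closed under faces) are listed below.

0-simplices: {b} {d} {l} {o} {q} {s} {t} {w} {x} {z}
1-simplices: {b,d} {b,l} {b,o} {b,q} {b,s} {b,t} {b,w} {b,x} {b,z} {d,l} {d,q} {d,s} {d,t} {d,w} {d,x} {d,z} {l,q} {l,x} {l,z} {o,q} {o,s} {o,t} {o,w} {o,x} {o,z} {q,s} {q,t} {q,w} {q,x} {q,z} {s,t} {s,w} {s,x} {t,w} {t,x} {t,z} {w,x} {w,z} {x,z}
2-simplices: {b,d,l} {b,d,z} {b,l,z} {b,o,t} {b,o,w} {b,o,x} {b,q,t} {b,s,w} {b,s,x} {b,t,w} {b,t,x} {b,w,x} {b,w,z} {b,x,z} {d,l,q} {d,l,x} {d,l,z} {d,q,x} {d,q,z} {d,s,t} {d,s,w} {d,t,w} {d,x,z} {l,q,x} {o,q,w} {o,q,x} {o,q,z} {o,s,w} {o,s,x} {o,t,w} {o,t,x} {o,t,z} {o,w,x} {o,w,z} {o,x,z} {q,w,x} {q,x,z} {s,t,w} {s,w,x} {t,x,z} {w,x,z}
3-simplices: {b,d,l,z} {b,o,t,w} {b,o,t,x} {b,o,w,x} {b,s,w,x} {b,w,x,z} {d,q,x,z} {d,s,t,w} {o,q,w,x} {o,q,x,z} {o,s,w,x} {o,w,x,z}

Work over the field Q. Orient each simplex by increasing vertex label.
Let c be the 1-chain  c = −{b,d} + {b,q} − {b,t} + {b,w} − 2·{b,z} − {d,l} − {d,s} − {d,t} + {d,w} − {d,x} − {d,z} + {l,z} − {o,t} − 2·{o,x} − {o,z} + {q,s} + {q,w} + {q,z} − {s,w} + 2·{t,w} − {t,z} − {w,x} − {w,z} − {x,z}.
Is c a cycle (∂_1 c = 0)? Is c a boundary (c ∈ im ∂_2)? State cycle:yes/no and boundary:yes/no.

cycle:no boundary:no

n_0=10 n_1=39 n_2=41 n_3=12  [Q]
∂1: piv[bd,bl,bo,bq,bs,bt,bw,bx,bz] rk=9  ker:dl,dq,ds,dt,dw,dx,dz,lq,lx,lz,oq,os,ot,ow,ox,oz,qs,qt,qw,qx,qz,st,sw,sx,tw,tx,tz,wx,wz,xz
∂2: piv[bdl,bdz,blz,bot,bow,box,bqt,bsw,bsx,btw,btx,bwx,bwz,bxz,dlq,dlx,dqx,dqz,dst,dsw,dtw,dxz,oqw,oqx,oqz,osw,otz] rk=27  ker:dlz,lqx,osx,otw,otx,owx,owz,oxz,qwx,qxz,stw,swx,txz,wxz
∂3: piv[bdlz,botw,botx,bowx,bswx,bwxz,dqxz,dstw,oqwx,oqxz,oswx,owxz] rk=12
∂1c = 2·{b} + 3·{d} − 2·{l} + 4·{o} − 2·{q} + {s} − 4·{t} + 6·{w} − 3·{x} − 5·{z}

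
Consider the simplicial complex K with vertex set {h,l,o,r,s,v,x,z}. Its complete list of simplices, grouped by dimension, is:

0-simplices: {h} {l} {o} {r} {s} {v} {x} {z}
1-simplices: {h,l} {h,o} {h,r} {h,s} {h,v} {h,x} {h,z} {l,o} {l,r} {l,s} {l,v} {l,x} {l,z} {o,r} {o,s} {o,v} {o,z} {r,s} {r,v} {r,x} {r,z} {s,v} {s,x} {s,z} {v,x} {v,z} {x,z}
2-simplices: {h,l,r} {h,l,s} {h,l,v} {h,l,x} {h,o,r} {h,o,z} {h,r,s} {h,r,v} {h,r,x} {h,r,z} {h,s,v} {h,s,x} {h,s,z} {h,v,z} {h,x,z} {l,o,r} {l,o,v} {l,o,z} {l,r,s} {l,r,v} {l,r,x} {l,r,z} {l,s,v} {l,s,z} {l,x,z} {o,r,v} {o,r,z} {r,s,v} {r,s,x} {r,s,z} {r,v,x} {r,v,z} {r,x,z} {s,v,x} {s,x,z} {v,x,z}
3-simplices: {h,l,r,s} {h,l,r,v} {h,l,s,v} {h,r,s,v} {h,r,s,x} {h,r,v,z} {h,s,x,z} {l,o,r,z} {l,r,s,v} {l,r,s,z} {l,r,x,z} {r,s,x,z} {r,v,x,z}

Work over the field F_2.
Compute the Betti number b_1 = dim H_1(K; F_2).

b_1=1

n_0=8 n_1=27 n_2=36 n_3=13  [Z2]
∂1: piv[hl,ho,hr,hs,hv,hx,hz] rk=7  ker:lo,lr,ls,lv,lx,lz,or,os,ov,oz,rs,rv,rx,rz,sv,sx,sz,vx,vz,xz
∂2: piv[hlr,hls,hlv,hlx,hor,hoz,hrs,hrv,hrx,hrz,hsv,hsx,hsz,hvz,hxz,lor,lov,loz,rvx] rk=19  ker:lrs,lrv,lrx,lrz,lsv,lsz,lxz,orv,orz,rsv,rsx,rsz,rvz,rxz,svx,sxz,vxz
∂3: piv[hlrs,hlrv,hlsv,hrsv,hrsx,hrvz,hsxz,lorz,lrsz,lrxz,rsxz,rvxz] rk=12  ker:lrsv
b_1=(27−7)−19=1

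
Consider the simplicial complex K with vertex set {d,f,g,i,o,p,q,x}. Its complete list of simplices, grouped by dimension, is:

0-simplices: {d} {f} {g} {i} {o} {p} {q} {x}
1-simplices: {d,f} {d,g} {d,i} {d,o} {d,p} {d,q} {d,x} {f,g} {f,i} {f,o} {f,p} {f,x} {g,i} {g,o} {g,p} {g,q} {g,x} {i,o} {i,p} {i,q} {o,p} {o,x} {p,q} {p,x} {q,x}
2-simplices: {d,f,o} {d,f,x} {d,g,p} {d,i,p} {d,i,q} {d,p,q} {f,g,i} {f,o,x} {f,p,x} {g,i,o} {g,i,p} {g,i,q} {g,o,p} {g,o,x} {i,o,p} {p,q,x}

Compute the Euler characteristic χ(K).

χ(K)=-1

n_0=8 n_1=25 n_2=16
χ=+8−25+16=-1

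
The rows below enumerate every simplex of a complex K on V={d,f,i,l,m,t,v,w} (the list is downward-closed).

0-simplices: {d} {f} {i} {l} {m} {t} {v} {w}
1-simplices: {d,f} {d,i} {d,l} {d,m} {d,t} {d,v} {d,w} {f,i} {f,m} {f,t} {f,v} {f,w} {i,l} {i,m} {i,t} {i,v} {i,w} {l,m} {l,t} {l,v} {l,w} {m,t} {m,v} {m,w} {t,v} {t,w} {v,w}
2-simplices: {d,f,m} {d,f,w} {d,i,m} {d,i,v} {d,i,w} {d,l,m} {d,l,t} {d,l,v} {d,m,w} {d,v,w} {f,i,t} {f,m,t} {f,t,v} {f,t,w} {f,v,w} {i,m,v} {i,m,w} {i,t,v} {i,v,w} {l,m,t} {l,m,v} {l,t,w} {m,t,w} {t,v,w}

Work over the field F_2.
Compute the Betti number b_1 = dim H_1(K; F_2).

b_1=1

n_0=8 n_1=27 n_2=24  [Z2]
∂1: piv[df,di,dl,dm,dt,dv,dw] rk=7  ker:fi,fm,ft,fv,fw,il,im,it,iv,iw,lm,lt,lv,lw,mt,mv,mw,tv,tw,vw
∂2: piv[dfm,dfw,dim,div,diw,dlm,dlt,dlv,dmw,dvw,fit,fmt,ftv,ftw,fvw,imv,itv,lmt,ltw] rk=19  ker:imw,ivw,lmv,mtw,tvw
b_1=(27−7)−19=1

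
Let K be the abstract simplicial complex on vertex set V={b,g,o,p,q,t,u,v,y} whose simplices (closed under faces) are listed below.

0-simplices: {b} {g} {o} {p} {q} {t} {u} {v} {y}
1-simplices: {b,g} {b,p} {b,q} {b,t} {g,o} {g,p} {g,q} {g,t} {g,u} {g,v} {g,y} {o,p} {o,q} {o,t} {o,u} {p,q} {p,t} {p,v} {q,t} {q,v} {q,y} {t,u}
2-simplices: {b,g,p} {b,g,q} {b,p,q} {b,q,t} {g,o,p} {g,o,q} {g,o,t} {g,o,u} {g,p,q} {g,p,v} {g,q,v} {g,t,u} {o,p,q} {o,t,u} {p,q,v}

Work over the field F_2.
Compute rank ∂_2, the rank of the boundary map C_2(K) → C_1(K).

n_0=9 n_1=22 n_2=15  [Z2]
∂1: piv[bg,bp,bq,bt,go,gu,gv,gy] rk=8  ker:gp,gq,gt,op,oq,ot,ou,pq,pt,pv,qt,qv,qy,tu
∂2: piv[bgp,bgq,bpq,bqt,gop,goq,got,gou,gpv,gqv,gtu] rk=11  ker:gpq,opq,otu,pqv
rk∂_2=11

rank∂_2=11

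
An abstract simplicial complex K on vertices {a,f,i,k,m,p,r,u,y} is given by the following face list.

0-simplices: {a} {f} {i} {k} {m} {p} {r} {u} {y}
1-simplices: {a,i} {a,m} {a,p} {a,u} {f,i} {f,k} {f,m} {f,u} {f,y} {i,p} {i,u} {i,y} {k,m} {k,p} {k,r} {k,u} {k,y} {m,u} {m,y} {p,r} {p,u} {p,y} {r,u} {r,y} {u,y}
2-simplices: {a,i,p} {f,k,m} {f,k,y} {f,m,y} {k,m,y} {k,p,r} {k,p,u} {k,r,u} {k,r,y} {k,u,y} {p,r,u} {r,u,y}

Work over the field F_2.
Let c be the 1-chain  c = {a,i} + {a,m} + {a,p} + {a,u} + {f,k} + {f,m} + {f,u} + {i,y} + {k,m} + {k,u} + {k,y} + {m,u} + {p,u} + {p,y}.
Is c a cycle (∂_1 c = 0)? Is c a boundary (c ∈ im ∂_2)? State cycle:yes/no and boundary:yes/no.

n_0=9 n_1=25 n_2=12  [Z2]
∂1: piv[ai,am,ap,au,fi,fk,fy,kr] rk=8  ker:fm,fu,ip,iu,iy,km,kp,ku,ky,mu,my,pr,pu,py,ru,ry,uy
∂2: piv[aip,fkm,fky,fmy,kpr,kpu,kru,kry,kuy] rk=9  ker:kmy,pru,ruy
∂1c = {f} + {p} + {u} + {y}

cycle:no boundary:no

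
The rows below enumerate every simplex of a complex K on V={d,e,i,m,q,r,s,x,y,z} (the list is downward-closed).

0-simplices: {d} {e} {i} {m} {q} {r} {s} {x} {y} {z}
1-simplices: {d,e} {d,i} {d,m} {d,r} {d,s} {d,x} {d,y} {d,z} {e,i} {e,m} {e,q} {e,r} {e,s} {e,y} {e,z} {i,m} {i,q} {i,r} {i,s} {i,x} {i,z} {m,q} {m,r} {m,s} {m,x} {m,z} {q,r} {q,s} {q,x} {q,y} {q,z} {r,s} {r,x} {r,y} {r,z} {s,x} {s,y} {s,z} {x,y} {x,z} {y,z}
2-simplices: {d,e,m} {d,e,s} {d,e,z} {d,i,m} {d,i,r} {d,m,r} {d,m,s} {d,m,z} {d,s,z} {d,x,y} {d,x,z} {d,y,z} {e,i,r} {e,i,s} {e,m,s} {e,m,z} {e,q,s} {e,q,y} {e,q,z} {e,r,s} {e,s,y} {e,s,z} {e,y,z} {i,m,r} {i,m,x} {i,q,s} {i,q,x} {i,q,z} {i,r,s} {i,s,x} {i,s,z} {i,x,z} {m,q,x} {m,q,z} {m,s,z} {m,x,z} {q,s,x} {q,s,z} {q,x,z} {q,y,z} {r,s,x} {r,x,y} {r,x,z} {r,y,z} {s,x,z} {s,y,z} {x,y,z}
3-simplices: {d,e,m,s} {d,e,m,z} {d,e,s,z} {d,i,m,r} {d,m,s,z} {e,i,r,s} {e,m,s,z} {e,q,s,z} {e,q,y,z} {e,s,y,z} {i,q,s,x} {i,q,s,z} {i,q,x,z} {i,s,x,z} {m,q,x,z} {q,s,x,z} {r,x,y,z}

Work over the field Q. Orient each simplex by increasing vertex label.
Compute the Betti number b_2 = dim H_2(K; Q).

b_2=1

n_0=10 n_1=41 n_2=47 n_3=17  [Q]
∂1: piv[de,di,dm,dr,ds,dx,dy,dz,eq] rk=9  ker:ei,em,er,es,ey,ez,im,iq,ir,is,ix,iz,mq,mr,ms,mx,mz,qr,qs,qx,qy,qz,rs,rx,ry,rz,sx,sy,sz,xy,xz,yz
∂2: piv[dem,des,dez,dim,dir,dmr,dms,dmz,dsz,dxy,dxz,dyz,eir,eis,eqs,eqy,eqz,ers,esy,eyz,imx,iqs,iqx,iqz,isx,ixz,mqx,mqz,rsx,rxy,rxz] rk=31  ker:ems,emz,esz,imr,irs,isz,msz,mxz,qsx,qsz,qxz,qyz,ryz,sxz,syz,xyz
∂3: piv[dems,demz,desz,dimr,dmsz,eirs,eqsz,eqyz,esyz,iqsx,iqsz,iqxz,isxz,mqxz,rxyz] rk=15  ker:emsz,qsxz
b_2=(47−31)−15=1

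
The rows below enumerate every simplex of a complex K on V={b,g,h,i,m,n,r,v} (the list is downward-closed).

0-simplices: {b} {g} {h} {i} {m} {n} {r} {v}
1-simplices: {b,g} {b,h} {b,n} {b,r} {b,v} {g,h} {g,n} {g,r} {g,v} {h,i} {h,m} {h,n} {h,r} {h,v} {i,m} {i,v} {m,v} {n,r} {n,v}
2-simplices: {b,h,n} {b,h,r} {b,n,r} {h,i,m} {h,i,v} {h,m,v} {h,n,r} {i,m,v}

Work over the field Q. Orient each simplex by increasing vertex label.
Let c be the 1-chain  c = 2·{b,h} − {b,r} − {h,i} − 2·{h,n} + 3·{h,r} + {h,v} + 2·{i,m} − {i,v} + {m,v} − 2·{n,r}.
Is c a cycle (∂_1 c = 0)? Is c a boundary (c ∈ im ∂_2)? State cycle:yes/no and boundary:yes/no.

cycle:no boundary:no

n_0=8 n_1=19 n_2=8  [Q]
∂1: piv[bg,bh,bn,br,bv,hi,hm] rk=7  ker:gh,gn,gr,gv,hn,hr,hv,im,iv,mv,nr,nv
∂2: piv[bhn,bhr,bnr,him,hiv,hmv] rk=6  ker:hnr,imv
∂1c = −{b} + {h} − 2·{i} + {m} + {v}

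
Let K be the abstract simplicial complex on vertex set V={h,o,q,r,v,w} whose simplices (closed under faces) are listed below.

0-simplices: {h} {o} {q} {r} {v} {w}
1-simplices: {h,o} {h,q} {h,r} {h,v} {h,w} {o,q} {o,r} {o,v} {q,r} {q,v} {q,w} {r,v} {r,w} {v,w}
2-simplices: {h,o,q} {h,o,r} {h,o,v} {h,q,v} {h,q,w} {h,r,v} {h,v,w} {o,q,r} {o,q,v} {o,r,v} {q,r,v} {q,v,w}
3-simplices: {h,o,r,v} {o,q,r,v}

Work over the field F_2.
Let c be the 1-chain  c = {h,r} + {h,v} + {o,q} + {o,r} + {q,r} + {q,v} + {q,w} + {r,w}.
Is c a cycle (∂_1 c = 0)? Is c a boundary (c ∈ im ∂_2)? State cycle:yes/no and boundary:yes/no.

cycle:yes boundary:no

n_0=6 n_1=14 n_2=12 n_3=2  [Z2]
∂1: piv[ho,hq,hr,hv,hw] rk=5  ker:oq,or,ov,qr,qv,qw,rv,rw,vw
∂2: piv[hoq,hor,hov,hqv,hqw,hrv,hvw,oqr] rk=8  ker:oqv,orv,qrv,qvw
∂3: piv[horv,oqrv] rk=2
∂1c = 0
c vs im∂2: residual ≠ 0 ⇒ not boundary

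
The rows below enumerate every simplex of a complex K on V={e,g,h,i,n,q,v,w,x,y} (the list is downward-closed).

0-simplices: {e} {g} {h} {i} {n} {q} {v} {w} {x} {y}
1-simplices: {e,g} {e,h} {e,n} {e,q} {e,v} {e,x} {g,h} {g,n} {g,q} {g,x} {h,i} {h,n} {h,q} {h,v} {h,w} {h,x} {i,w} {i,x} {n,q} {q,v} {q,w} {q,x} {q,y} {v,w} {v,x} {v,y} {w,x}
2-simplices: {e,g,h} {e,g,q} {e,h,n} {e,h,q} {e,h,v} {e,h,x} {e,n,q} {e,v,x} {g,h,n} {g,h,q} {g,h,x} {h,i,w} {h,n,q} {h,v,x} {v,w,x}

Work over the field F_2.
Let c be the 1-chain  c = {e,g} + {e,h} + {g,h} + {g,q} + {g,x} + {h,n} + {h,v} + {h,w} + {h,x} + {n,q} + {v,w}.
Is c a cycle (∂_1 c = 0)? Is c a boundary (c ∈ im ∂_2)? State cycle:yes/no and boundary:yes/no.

n_0=10 n_1=27 n_2=15  [Z2]
∂1: piv[eg,eh,en,eq,ev,ex,hi,hw,qy] rk=9  ker:gh,gn,gq,gx,hn,hq,hv,hx,iw,ix,nq,qv,qw,qx,vw,vx,vy,wx
∂2: piv[egh,egq,ehn,ehq,ehv,ehx,enq,evx,ghn,ghx,hiw,vwx] rk=12  ker:ghq,hnq,hvx
∂1c = 0
c vs im∂2: residual ≠ 0 ⇒ not boundary

cycle:yes boundary:no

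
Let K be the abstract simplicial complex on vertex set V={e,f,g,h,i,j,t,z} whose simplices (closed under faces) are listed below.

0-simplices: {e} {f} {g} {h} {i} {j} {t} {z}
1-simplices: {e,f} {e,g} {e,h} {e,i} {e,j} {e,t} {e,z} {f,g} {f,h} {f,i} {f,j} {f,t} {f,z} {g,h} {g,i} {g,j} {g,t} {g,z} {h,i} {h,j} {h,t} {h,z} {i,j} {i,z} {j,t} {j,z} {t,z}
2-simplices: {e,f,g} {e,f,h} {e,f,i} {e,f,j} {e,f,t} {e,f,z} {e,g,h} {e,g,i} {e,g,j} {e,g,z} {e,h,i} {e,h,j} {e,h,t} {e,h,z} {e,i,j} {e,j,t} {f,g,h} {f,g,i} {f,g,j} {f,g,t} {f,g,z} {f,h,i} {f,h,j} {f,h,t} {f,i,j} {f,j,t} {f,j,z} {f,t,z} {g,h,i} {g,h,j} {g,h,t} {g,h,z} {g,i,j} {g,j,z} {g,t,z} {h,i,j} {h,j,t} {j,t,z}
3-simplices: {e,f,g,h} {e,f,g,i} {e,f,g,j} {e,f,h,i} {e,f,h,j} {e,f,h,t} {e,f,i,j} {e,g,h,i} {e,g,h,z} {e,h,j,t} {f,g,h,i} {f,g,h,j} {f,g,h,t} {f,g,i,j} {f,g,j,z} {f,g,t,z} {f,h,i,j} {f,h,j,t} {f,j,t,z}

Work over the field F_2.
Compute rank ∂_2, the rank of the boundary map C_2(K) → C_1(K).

rank∂_2=19

n_0=8 n_1=27 n_2=38 n_3=19  [Z2]
∂1: piv[ef,eg,eh,ei,ej,et,ez] rk=7  ker:fg,fh,fi,fj,ft,fz,gh,gi,gj,gt,gz,hi,hj,ht,hz,ij,iz,jt,jz,tz
∂2: piv[efg,efh,efi,efj,eft,efz,egh,egi,egj,egz,ehi,ehj,eht,ehz,eij,ejt,fgt,fjz,ftz] rk=19  ker:fgh,fgi,fgj,fgz,fhi,fhj,fht,fij,fjt,ghi,ghj,ght,ghz,gij,gjz,gtz,hij,hjt,jtz
∂3: piv[efgh,efgi,efgj,efhi,efhj,efht,efij,eghi,eghz,ehjt,fghj,fght,fgij,fgjz,fgtz,fhij,fhjt,fjtz] rk=18  ker:fghi
rk∂_2=19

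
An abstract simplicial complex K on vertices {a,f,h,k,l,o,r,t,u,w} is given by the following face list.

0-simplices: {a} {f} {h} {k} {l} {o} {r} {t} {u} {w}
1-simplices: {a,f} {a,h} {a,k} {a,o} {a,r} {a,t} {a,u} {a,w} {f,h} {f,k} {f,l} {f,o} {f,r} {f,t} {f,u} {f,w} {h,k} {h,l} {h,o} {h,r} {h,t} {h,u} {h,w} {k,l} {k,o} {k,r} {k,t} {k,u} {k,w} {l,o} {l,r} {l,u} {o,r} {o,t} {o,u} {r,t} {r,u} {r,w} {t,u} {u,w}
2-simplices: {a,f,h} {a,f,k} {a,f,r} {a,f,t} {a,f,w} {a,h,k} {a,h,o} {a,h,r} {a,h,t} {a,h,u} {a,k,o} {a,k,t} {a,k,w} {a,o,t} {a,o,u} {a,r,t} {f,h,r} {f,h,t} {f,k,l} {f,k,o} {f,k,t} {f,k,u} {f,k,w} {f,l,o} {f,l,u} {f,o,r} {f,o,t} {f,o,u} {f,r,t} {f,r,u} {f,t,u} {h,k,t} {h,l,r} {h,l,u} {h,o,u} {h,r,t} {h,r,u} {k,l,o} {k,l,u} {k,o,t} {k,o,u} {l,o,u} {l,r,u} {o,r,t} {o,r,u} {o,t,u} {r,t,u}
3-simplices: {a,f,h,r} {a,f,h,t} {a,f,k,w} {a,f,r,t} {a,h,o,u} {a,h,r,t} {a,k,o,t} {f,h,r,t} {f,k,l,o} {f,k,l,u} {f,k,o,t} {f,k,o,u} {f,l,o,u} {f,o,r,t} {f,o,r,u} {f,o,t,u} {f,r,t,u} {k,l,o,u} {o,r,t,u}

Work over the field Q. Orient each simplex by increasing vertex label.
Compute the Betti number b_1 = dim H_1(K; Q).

n_0=10 n_1=40 n_2=47 n_3=19  [Q]
∂1: piv[af,ah,ak,ao,ar,at,au,aw,fl] rk=9  ker:fh,fk,fo,fr,ft,fu,fw,hk,hl,ho,hr,ht,hu,hw,kl,ko,kr,kt,ku,kw,lo,lr,lu,or,ot,ou,rt,ru,rw,tu,uw
∂2: piv[afh,afk,afr,aft,afw,ahk,aho,ahr,aht,ahu,ako,akt,akw,aot,aou,art,fkl,fko,fku,flo,flu,for,fou,fru,ftu,hlr,hlu] rk=27  ker:fhr,fht,fkt,fkw,fot,frt,hkt,hou,hrt,hru,klo,klu,kot,kou,lou,lru,ort,oru,otu,rtu
∂3: piv[afhr,afht,afkw,afrt,ahou,ahrt,akot,fklo,fklu,fkot,fkou,flou,fort,foru,fotu,frtu] rk=16  ker:fhrt,klou,ortu
b_1=(40−9)−27=4

b_1=4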